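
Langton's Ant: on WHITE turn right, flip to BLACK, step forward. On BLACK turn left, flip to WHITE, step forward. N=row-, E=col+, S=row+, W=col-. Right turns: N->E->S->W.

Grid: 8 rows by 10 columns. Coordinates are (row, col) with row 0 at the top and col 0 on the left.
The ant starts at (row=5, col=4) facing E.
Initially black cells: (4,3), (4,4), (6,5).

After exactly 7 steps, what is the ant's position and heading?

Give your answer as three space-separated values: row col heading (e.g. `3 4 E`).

Step 1: on WHITE (5,4): turn R to S, flip to black, move to (6,4). |black|=4
Step 2: on WHITE (6,4): turn R to W, flip to black, move to (6,3). |black|=5
Step 3: on WHITE (6,3): turn R to N, flip to black, move to (5,3). |black|=6
Step 4: on WHITE (5,3): turn R to E, flip to black, move to (5,4). |black|=7
Step 5: on BLACK (5,4): turn L to N, flip to white, move to (4,4). |black|=6
Step 6: on BLACK (4,4): turn L to W, flip to white, move to (4,3). |black|=5
Step 7: on BLACK (4,3): turn L to S, flip to white, move to (5,3). |black|=4

Answer: 5 3 S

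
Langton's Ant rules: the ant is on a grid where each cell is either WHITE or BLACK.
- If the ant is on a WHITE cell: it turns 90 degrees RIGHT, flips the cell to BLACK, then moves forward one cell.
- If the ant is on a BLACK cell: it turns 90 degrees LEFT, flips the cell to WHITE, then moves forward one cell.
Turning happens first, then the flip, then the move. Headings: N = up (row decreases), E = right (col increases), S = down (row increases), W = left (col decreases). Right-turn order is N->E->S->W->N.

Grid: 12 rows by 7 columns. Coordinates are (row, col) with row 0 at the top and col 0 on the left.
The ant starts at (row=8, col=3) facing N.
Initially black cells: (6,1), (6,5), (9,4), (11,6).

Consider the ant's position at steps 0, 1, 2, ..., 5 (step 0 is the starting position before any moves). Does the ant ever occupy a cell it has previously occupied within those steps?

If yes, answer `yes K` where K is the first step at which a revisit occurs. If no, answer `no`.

Answer: no

Derivation:
Step 1: on WHITE (8,3): turn R to E, flip to black, move to (8,4). |black|=5 — new cell
Step 2: on WHITE (8,4): turn R to S, flip to black, move to (9,4). |black|=6 — new cell
Step 3: on BLACK (9,4): turn L to E, flip to white, move to (9,5). |black|=5 — new cell
Step 4: on WHITE (9,5): turn R to S, flip to black, move to (10,5). |black|=6 — new cell
Step 5: on WHITE (10,5): turn R to W, flip to black, move to (10,4). |black|=7 — new cell
No revisit within 5 steps.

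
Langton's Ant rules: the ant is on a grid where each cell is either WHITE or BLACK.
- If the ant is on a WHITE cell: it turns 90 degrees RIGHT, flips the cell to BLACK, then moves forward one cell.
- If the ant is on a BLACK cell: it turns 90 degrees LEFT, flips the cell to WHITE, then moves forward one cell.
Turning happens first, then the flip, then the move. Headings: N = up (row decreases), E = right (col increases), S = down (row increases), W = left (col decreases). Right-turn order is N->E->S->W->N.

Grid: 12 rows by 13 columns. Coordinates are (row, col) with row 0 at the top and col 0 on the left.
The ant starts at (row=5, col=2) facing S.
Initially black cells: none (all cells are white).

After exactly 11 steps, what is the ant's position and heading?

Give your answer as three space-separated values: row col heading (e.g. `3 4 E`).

Answer: 4 4 E

Derivation:
Step 1: on WHITE (5,2): turn R to W, flip to black, move to (5,1). |black|=1
Step 2: on WHITE (5,1): turn R to N, flip to black, move to (4,1). |black|=2
Step 3: on WHITE (4,1): turn R to E, flip to black, move to (4,2). |black|=3
Step 4: on WHITE (4,2): turn R to S, flip to black, move to (5,2). |black|=4
Step 5: on BLACK (5,2): turn L to E, flip to white, move to (5,3). |black|=3
Step 6: on WHITE (5,3): turn R to S, flip to black, move to (6,3). |black|=4
Step 7: on WHITE (6,3): turn R to W, flip to black, move to (6,2). |black|=5
Step 8: on WHITE (6,2): turn R to N, flip to black, move to (5,2). |black|=6
Step 9: on WHITE (5,2): turn R to E, flip to black, move to (5,3). |black|=7
Step 10: on BLACK (5,3): turn L to N, flip to white, move to (4,3). |black|=6
Step 11: on WHITE (4,3): turn R to E, flip to black, move to (4,4). |black|=7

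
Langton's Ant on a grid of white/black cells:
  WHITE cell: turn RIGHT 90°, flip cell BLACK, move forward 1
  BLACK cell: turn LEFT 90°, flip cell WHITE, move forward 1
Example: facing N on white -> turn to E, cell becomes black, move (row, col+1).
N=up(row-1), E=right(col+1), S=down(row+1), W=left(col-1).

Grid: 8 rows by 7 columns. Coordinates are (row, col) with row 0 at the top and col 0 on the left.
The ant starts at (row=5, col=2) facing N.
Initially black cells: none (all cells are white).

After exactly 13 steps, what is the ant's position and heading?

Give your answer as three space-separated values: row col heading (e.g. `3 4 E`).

Step 1: on WHITE (5,2): turn R to E, flip to black, move to (5,3). |black|=1
Step 2: on WHITE (5,3): turn R to S, flip to black, move to (6,3). |black|=2
Step 3: on WHITE (6,3): turn R to W, flip to black, move to (6,2). |black|=3
Step 4: on WHITE (6,2): turn R to N, flip to black, move to (5,2). |black|=4
Step 5: on BLACK (5,2): turn L to W, flip to white, move to (5,1). |black|=3
Step 6: on WHITE (5,1): turn R to N, flip to black, move to (4,1). |black|=4
Step 7: on WHITE (4,1): turn R to E, flip to black, move to (4,2). |black|=5
Step 8: on WHITE (4,2): turn R to S, flip to black, move to (5,2). |black|=6
Step 9: on WHITE (5,2): turn R to W, flip to black, move to (5,1). |black|=7
Step 10: on BLACK (5,1): turn L to S, flip to white, move to (6,1). |black|=6
Step 11: on WHITE (6,1): turn R to W, flip to black, move to (6,0). |black|=7
Step 12: on WHITE (6,0): turn R to N, flip to black, move to (5,0). |black|=8
Step 13: on WHITE (5,0): turn R to E, flip to black, move to (5,1). |black|=9

Answer: 5 1 E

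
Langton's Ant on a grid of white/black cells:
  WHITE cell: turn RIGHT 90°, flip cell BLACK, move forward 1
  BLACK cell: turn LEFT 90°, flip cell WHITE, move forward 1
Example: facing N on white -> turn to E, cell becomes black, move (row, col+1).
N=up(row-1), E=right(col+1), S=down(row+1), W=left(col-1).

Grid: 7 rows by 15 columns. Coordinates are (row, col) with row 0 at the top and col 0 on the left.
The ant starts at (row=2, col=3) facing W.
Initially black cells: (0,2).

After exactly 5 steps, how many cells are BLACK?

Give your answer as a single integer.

Answer: 4

Derivation:
Step 1: on WHITE (2,3): turn R to N, flip to black, move to (1,3). |black|=2
Step 2: on WHITE (1,3): turn R to E, flip to black, move to (1,4). |black|=3
Step 3: on WHITE (1,4): turn R to S, flip to black, move to (2,4). |black|=4
Step 4: on WHITE (2,4): turn R to W, flip to black, move to (2,3). |black|=5
Step 5: on BLACK (2,3): turn L to S, flip to white, move to (3,3). |black|=4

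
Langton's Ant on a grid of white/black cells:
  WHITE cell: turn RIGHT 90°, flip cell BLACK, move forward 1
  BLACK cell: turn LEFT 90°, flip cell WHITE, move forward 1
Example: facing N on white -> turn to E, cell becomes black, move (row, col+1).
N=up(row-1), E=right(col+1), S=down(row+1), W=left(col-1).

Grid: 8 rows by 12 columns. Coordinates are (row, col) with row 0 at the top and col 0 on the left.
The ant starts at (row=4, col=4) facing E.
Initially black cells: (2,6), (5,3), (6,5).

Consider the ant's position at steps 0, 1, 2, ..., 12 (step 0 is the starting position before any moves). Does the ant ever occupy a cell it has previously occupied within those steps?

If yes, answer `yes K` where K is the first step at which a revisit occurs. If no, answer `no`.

Answer: yes 6

Derivation:
Step 1: on WHITE (4,4): turn R to S, flip to black, move to (5,4). |black|=4 — new cell
Step 2: on WHITE (5,4): turn R to W, flip to black, move to (5,3). |black|=5 — new cell
Step 3: on BLACK (5,3): turn L to S, flip to white, move to (6,3). |black|=4 — new cell
Step 4: on WHITE (6,3): turn R to W, flip to black, move to (6,2). |black|=5 — new cell
Step 5: on WHITE (6,2): turn R to N, flip to black, move to (5,2). |black|=6 — new cell
Step 6: on WHITE (5,2): turn R to E, flip to black, move to (5,3). |black|=7 — REVISIT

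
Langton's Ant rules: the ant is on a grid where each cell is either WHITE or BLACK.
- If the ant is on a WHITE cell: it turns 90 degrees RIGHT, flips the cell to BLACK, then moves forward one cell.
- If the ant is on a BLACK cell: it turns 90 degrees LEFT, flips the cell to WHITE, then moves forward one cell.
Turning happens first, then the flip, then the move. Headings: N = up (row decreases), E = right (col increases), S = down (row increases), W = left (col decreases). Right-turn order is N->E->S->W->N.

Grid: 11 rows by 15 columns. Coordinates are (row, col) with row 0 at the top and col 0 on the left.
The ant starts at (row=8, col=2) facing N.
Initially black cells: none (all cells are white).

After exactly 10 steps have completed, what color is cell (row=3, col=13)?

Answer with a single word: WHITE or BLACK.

Answer: WHITE

Derivation:
Step 1: on WHITE (8,2): turn R to E, flip to black, move to (8,3). |black|=1
Step 2: on WHITE (8,3): turn R to S, flip to black, move to (9,3). |black|=2
Step 3: on WHITE (9,3): turn R to W, flip to black, move to (9,2). |black|=3
Step 4: on WHITE (9,2): turn R to N, flip to black, move to (8,2). |black|=4
Step 5: on BLACK (8,2): turn L to W, flip to white, move to (8,1). |black|=3
Step 6: on WHITE (8,1): turn R to N, flip to black, move to (7,1). |black|=4
Step 7: on WHITE (7,1): turn R to E, flip to black, move to (7,2). |black|=5
Step 8: on WHITE (7,2): turn R to S, flip to black, move to (8,2). |black|=6
Step 9: on WHITE (8,2): turn R to W, flip to black, move to (8,1). |black|=7
Step 10: on BLACK (8,1): turn L to S, flip to white, move to (9,1). |black|=6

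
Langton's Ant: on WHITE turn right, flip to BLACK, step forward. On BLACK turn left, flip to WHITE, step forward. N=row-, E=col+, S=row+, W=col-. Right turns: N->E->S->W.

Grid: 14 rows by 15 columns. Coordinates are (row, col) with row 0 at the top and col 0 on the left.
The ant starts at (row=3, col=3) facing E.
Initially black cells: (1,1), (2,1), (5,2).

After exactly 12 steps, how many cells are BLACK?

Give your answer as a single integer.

Step 1: on WHITE (3,3): turn R to S, flip to black, move to (4,3). |black|=4
Step 2: on WHITE (4,3): turn R to W, flip to black, move to (4,2). |black|=5
Step 3: on WHITE (4,2): turn R to N, flip to black, move to (3,2). |black|=6
Step 4: on WHITE (3,2): turn R to E, flip to black, move to (3,3). |black|=7
Step 5: on BLACK (3,3): turn L to N, flip to white, move to (2,3). |black|=6
Step 6: on WHITE (2,3): turn R to E, flip to black, move to (2,4). |black|=7
Step 7: on WHITE (2,4): turn R to S, flip to black, move to (3,4). |black|=8
Step 8: on WHITE (3,4): turn R to W, flip to black, move to (3,3). |black|=9
Step 9: on WHITE (3,3): turn R to N, flip to black, move to (2,3). |black|=10
Step 10: on BLACK (2,3): turn L to W, flip to white, move to (2,2). |black|=9
Step 11: on WHITE (2,2): turn R to N, flip to black, move to (1,2). |black|=10
Step 12: on WHITE (1,2): turn R to E, flip to black, move to (1,3). |black|=11

Answer: 11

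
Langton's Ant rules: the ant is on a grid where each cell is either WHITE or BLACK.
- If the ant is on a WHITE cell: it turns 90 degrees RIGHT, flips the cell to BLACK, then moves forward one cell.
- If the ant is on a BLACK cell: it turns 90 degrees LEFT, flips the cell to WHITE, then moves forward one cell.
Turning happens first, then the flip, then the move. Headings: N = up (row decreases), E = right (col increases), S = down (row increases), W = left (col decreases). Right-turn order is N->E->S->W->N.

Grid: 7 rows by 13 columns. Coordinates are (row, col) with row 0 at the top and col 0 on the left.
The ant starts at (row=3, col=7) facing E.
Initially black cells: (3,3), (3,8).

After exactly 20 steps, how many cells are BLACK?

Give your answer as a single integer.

Answer: 10

Derivation:
Step 1: on WHITE (3,7): turn R to S, flip to black, move to (4,7). |black|=3
Step 2: on WHITE (4,7): turn R to W, flip to black, move to (4,6). |black|=4
Step 3: on WHITE (4,6): turn R to N, flip to black, move to (3,6). |black|=5
Step 4: on WHITE (3,6): turn R to E, flip to black, move to (3,7). |black|=6
Step 5: on BLACK (3,7): turn L to N, flip to white, move to (2,7). |black|=5
Step 6: on WHITE (2,7): turn R to E, flip to black, move to (2,8). |black|=6
Step 7: on WHITE (2,8): turn R to S, flip to black, move to (3,8). |black|=7
Step 8: on BLACK (3,8): turn L to E, flip to white, move to (3,9). |black|=6
Step 9: on WHITE (3,9): turn R to S, flip to black, move to (4,9). |black|=7
Step 10: on WHITE (4,9): turn R to W, flip to black, move to (4,8). |black|=8
Step 11: on WHITE (4,8): turn R to N, flip to black, move to (3,8). |black|=9
Step 12: on WHITE (3,8): turn R to E, flip to black, move to (3,9). |black|=10
Step 13: on BLACK (3,9): turn L to N, flip to white, move to (2,9). |black|=9
Step 14: on WHITE (2,9): turn R to E, flip to black, move to (2,10). |black|=10
Step 15: on WHITE (2,10): turn R to S, flip to black, move to (3,10). |black|=11
Step 16: on WHITE (3,10): turn R to W, flip to black, move to (3,9). |black|=12
Step 17: on WHITE (3,9): turn R to N, flip to black, move to (2,9). |black|=13
Step 18: on BLACK (2,9): turn L to W, flip to white, move to (2,8). |black|=12
Step 19: on BLACK (2,8): turn L to S, flip to white, move to (3,8). |black|=11
Step 20: on BLACK (3,8): turn L to E, flip to white, move to (3,9). |black|=10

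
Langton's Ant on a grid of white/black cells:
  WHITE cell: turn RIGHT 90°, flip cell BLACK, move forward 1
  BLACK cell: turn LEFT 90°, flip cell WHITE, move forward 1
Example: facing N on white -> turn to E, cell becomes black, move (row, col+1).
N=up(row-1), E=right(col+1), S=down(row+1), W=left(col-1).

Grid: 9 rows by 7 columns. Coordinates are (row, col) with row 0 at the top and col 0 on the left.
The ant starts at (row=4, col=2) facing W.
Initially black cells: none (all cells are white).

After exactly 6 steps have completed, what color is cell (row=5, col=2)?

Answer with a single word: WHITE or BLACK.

Answer: BLACK

Derivation:
Step 1: on WHITE (4,2): turn R to N, flip to black, move to (3,2). |black|=1
Step 2: on WHITE (3,2): turn R to E, flip to black, move to (3,3). |black|=2
Step 3: on WHITE (3,3): turn R to S, flip to black, move to (4,3). |black|=3
Step 4: on WHITE (4,3): turn R to W, flip to black, move to (4,2). |black|=4
Step 5: on BLACK (4,2): turn L to S, flip to white, move to (5,2). |black|=3
Step 6: on WHITE (5,2): turn R to W, flip to black, move to (5,1). |black|=4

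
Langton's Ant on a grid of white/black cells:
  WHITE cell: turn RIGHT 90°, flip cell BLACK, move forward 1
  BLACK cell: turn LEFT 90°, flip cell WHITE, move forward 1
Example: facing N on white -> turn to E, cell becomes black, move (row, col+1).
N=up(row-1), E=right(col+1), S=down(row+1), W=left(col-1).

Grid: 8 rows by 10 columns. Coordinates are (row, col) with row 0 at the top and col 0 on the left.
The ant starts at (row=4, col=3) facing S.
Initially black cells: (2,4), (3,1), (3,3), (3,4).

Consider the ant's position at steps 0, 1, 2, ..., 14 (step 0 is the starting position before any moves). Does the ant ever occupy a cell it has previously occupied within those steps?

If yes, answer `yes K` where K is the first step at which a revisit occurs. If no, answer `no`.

Step 1: on WHITE (4,3): turn R to W, flip to black, move to (4,2). |black|=5 — new cell
Step 2: on WHITE (4,2): turn R to N, flip to black, move to (3,2). |black|=6 — new cell
Step 3: on WHITE (3,2): turn R to E, flip to black, move to (3,3). |black|=7 — new cell
Step 4: on BLACK (3,3): turn L to N, flip to white, move to (2,3). |black|=6 — new cell
Step 5: on WHITE (2,3): turn R to E, flip to black, move to (2,4). |black|=7 — new cell
Step 6: on BLACK (2,4): turn L to N, flip to white, move to (1,4). |black|=6 — new cell
Step 7: on WHITE (1,4): turn R to E, flip to black, move to (1,5). |black|=7 — new cell
Step 8: on WHITE (1,5): turn R to S, flip to black, move to (2,5). |black|=8 — new cell
Step 9: on WHITE (2,5): turn R to W, flip to black, move to (2,4). |black|=9 — REVISIT

Answer: yes 9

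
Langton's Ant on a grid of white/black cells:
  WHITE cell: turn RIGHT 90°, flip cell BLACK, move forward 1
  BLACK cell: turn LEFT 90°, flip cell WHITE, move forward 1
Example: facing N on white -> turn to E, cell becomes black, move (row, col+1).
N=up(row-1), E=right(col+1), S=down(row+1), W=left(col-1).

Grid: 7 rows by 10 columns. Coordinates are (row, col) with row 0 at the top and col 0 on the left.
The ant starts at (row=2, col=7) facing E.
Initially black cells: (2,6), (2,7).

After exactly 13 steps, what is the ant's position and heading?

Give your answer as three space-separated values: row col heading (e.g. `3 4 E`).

Step 1: on BLACK (2,7): turn L to N, flip to white, move to (1,7). |black|=1
Step 2: on WHITE (1,7): turn R to E, flip to black, move to (1,8). |black|=2
Step 3: on WHITE (1,8): turn R to S, flip to black, move to (2,8). |black|=3
Step 4: on WHITE (2,8): turn R to W, flip to black, move to (2,7). |black|=4
Step 5: on WHITE (2,7): turn R to N, flip to black, move to (1,7). |black|=5
Step 6: on BLACK (1,7): turn L to W, flip to white, move to (1,6). |black|=4
Step 7: on WHITE (1,6): turn R to N, flip to black, move to (0,6). |black|=5
Step 8: on WHITE (0,6): turn R to E, flip to black, move to (0,7). |black|=6
Step 9: on WHITE (0,7): turn R to S, flip to black, move to (1,7). |black|=7
Step 10: on WHITE (1,7): turn R to W, flip to black, move to (1,6). |black|=8
Step 11: on BLACK (1,6): turn L to S, flip to white, move to (2,6). |black|=7
Step 12: on BLACK (2,6): turn L to E, flip to white, move to (2,7). |black|=6
Step 13: on BLACK (2,7): turn L to N, flip to white, move to (1,7). |black|=5

Answer: 1 7 N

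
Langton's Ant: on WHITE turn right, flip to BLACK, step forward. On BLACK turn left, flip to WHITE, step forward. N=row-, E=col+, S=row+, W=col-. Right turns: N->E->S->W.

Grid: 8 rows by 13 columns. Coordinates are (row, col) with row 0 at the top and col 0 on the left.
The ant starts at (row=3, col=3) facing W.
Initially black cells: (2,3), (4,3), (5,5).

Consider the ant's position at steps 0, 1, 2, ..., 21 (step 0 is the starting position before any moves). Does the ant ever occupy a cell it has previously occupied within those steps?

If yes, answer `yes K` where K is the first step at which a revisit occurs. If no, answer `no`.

Step 1: on WHITE (3,3): turn R to N, flip to black, move to (2,3). |black|=4 — new cell
Step 2: on BLACK (2,3): turn L to W, flip to white, move to (2,2). |black|=3 — new cell
Step 3: on WHITE (2,2): turn R to N, flip to black, move to (1,2). |black|=4 — new cell
Step 4: on WHITE (1,2): turn R to E, flip to black, move to (1,3). |black|=5 — new cell
Step 5: on WHITE (1,3): turn R to S, flip to black, move to (2,3). |black|=6 — REVISIT

Answer: yes 5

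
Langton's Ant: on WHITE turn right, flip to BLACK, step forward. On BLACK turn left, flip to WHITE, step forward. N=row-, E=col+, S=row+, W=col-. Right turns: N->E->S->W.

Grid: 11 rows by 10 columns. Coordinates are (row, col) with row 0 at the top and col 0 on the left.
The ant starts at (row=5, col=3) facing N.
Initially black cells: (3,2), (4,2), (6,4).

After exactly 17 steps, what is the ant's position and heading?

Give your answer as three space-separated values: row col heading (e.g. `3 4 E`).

Step 1: on WHITE (5,3): turn R to E, flip to black, move to (5,4). |black|=4
Step 2: on WHITE (5,4): turn R to S, flip to black, move to (6,4). |black|=5
Step 3: on BLACK (6,4): turn L to E, flip to white, move to (6,5). |black|=4
Step 4: on WHITE (6,5): turn R to S, flip to black, move to (7,5). |black|=5
Step 5: on WHITE (7,5): turn R to W, flip to black, move to (7,4). |black|=6
Step 6: on WHITE (7,4): turn R to N, flip to black, move to (6,4). |black|=7
Step 7: on WHITE (6,4): turn R to E, flip to black, move to (6,5). |black|=8
Step 8: on BLACK (6,5): turn L to N, flip to white, move to (5,5). |black|=7
Step 9: on WHITE (5,5): turn R to E, flip to black, move to (5,6). |black|=8
Step 10: on WHITE (5,6): turn R to S, flip to black, move to (6,6). |black|=9
Step 11: on WHITE (6,6): turn R to W, flip to black, move to (6,5). |black|=10
Step 12: on WHITE (6,5): turn R to N, flip to black, move to (5,5). |black|=11
Step 13: on BLACK (5,5): turn L to W, flip to white, move to (5,4). |black|=10
Step 14: on BLACK (5,4): turn L to S, flip to white, move to (6,4). |black|=9
Step 15: on BLACK (6,4): turn L to E, flip to white, move to (6,5). |black|=8
Step 16: on BLACK (6,5): turn L to N, flip to white, move to (5,5). |black|=7
Step 17: on WHITE (5,5): turn R to E, flip to black, move to (5,6). |black|=8

Answer: 5 6 E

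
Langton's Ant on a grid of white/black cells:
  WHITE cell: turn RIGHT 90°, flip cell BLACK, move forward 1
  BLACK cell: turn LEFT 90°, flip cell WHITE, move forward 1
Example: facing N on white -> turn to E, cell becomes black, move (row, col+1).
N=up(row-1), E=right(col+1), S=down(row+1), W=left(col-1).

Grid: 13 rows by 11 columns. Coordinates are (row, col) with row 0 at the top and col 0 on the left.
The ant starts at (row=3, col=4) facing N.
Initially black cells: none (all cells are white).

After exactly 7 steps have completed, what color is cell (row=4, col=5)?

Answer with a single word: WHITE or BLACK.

Answer: BLACK

Derivation:
Step 1: on WHITE (3,4): turn R to E, flip to black, move to (3,5). |black|=1
Step 2: on WHITE (3,5): turn R to S, flip to black, move to (4,5). |black|=2
Step 3: on WHITE (4,5): turn R to W, flip to black, move to (4,4). |black|=3
Step 4: on WHITE (4,4): turn R to N, flip to black, move to (3,4). |black|=4
Step 5: on BLACK (3,4): turn L to W, flip to white, move to (3,3). |black|=3
Step 6: on WHITE (3,3): turn R to N, flip to black, move to (2,3). |black|=4
Step 7: on WHITE (2,3): turn R to E, flip to black, move to (2,4). |black|=5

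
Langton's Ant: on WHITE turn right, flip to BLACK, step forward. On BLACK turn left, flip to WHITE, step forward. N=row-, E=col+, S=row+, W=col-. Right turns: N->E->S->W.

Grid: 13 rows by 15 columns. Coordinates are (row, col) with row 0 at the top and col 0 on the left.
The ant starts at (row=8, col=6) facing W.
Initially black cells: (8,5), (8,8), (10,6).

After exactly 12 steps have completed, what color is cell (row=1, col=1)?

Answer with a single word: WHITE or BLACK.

Step 1: on WHITE (8,6): turn R to N, flip to black, move to (7,6). |black|=4
Step 2: on WHITE (7,6): turn R to E, flip to black, move to (7,7). |black|=5
Step 3: on WHITE (7,7): turn R to S, flip to black, move to (8,7). |black|=6
Step 4: on WHITE (8,7): turn R to W, flip to black, move to (8,6). |black|=7
Step 5: on BLACK (8,6): turn L to S, flip to white, move to (9,6). |black|=6
Step 6: on WHITE (9,6): turn R to W, flip to black, move to (9,5). |black|=7
Step 7: on WHITE (9,5): turn R to N, flip to black, move to (8,5). |black|=8
Step 8: on BLACK (8,5): turn L to W, flip to white, move to (8,4). |black|=7
Step 9: on WHITE (8,4): turn R to N, flip to black, move to (7,4). |black|=8
Step 10: on WHITE (7,4): turn R to E, flip to black, move to (7,5). |black|=9
Step 11: on WHITE (7,5): turn R to S, flip to black, move to (8,5). |black|=10
Step 12: on WHITE (8,5): turn R to W, flip to black, move to (8,4). |black|=11

Answer: WHITE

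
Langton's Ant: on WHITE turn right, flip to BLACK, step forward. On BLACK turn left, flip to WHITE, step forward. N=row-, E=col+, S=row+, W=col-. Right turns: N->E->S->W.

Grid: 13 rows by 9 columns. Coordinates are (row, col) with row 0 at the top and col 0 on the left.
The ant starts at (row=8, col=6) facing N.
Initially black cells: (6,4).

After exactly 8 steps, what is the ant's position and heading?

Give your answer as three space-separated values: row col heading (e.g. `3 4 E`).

Step 1: on WHITE (8,6): turn R to E, flip to black, move to (8,7). |black|=2
Step 2: on WHITE (8,7): turn R to S, flip to black, move to (9,7). |black|=3
Step 3: on WHITE (9,7): turn R to W, flip to black, move to (9,6). |black|=4
Step 4: on WHITE (9,6): turn R to N, flip to black, move to (8,6). |black|=5
Step 5: on BLACK (8,6): turn L to W, flip to white, move to (8,5). |black|=4
Step 6: on WHITE (8,5): turn R to N, flip to black, move to (7,5). |black|=5
Step 7: on WHITE (7,5): turn R to E, flip to black, move to (7,6). |black|=6
Step 8: on WHITE (7,6): turn R to S, flip to black, move to (8,6). |black|=7

Answer: 8 6 S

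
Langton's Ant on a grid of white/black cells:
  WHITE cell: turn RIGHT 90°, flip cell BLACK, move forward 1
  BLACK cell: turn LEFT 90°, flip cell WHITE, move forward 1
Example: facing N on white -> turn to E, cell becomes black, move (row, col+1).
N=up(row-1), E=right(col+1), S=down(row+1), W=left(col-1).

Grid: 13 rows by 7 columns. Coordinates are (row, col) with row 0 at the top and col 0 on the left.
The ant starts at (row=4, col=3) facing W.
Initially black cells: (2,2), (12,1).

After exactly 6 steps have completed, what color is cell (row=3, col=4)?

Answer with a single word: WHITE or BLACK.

Answer: BLACK

Derivation:
Step 1: on WHITE (4,3): turn R to N, flip to black, move to (3,3). |black|=3
Step 2: on WHITE (3,3): turn R to E, flip to black, move to (3,4). |black|=4
Step 3: on WHITE (3,4): turn R to S, flip to black, move to (4,4). |black|=5
Step 4: on WHITE (4,4): turn R to W, flip to black, move to (4,3). |black|=6
Step 5: on BLACK (4,3): turn L to S, flip to white, move to (5,3). |black|=5
Step 6: on WHITE (5,3): turn R to W, flip to black, move to (5,2). |black|=6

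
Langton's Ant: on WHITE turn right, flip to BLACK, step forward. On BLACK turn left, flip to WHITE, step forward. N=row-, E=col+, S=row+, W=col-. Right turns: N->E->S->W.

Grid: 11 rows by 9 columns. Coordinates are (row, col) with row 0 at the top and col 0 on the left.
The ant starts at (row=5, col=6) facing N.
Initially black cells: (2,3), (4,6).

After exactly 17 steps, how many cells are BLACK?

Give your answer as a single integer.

Step 1: on WHITE (5,6): turn R to E, flip to black, move to (5,7). |black|=3
Step 2: on WHITE (5,7): turn R to S, flip to black, move to (6,7). |black|=4
Step 3: on WHITE (6,7): turn R to W, flip to black, move to (6,6). |black|=5
Step 4: on WHITE (6,6): turn R to N, flip to black, move to (5,6). |black|=6
Step 5: on BLACK (5,6): turn L to W, flip to white, move to (5,5). |black|=5
Step 6: on WHITE (5,5): turn R to N, flip to black, move to (4,5). |black|=6
Step 7: on WHITE (4,5): turn R to E, flip to black, move to (4,6). |black|=7
Step 8: on BLACK (4,6): turn L to N, flip to white, move to (3,6). |black|=6
Step 9: on WHITE (3,6): turn R to E, flip to black, move to (3,7). |black|=7
Step 10: on WHITE (3,7): turn R to S, flip to black, move to (4,7). |black|=8
Step 11: on WHITE (4,7): turn R to W, flip to black, move to (4,6). |black|=9
Step 12: on WHITE (4,6): turn R to N, flip to black, move to (3,6). |black|=10
Step 13: on BLACK (3,6): turn L to W, flip to white, move to (3,5). |black|=9
Step 14: on WHITE (3,5): turn R to N, flip to black, move to (2,5). |black|=10
Step 15: on WHITE (2,5): turn R to E, flip to black, move to (2,6). |black|=11
Step 16: on WHITE (2,6): turn R to S, flip to black, move to (3,6). |black|=12
Step 17: on WHITE (3,6): turn R to W, flip to black, move to (3,5). |black|=13

Answer: 13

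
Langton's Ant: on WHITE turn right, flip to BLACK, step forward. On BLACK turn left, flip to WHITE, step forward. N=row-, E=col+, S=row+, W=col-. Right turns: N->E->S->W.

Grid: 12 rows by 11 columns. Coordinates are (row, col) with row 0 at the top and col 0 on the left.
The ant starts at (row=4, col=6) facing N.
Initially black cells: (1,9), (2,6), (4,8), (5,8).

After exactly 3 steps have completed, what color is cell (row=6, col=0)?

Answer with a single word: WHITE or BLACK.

Answer: WHITE

Derivation:
Step 1: on WHITE (4,6): turn R to E, flip to black, move to (4,7). |black|=5
Step 2: on WHITE (4,7): turn R to S, flip to black, move to (5,7). |black|=6
Step 3: on WHITE (5,7): turn R to W, flip to black, move to (5,6). |black|=7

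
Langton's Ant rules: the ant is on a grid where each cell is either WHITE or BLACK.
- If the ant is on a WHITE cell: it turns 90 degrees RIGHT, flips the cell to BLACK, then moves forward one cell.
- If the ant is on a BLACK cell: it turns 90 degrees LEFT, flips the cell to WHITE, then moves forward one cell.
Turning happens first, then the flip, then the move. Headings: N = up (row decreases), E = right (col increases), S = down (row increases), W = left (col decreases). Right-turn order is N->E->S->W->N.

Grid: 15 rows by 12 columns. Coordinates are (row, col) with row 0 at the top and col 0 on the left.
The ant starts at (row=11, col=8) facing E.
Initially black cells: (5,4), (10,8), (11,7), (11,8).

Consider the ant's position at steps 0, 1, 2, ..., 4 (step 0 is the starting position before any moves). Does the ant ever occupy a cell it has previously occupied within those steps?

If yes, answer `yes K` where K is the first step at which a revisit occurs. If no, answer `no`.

Step 1: on BLACK (11,8): turn L to N, flip to white, move to (10,8). |black|=3 — new cell
Step 2: on BLACK (10,8): turn L to W, flip to white, move to (10,7). |black|=2 — new cell
Step 3: on WHITE (10,7): turn R to N, flip to black, move to (9,7). |black|=3 — new cell
Step 4: on WHITE (9,7): turn R to E, flip to black, move to (9,8). |black|=4 — new cell
No revisit within 4 steps.

Answer: no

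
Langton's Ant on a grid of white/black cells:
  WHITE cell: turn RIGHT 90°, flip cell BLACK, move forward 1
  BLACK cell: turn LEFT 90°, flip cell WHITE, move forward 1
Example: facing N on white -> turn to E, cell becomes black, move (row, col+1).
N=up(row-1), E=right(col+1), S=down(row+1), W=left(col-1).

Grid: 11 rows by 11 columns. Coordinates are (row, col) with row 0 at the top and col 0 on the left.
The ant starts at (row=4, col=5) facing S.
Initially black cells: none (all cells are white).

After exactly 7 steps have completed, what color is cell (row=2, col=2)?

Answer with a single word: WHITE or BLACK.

Step 1: on WHITE (4,5): turn R to W, flip to black, move to (4,4). |black|=1
Step 2: on WHITE (4,4): turn R to N, flip to black, move to (3,4). |black|=2
Step 3: on WHITE (3,4): turn R to E, flip to black, move to (3,5). |black|=3
Step 4: on WHITE (3,5): turn R to S, flip to black, move to (4,5). |black|=4
Step 5: on BLACK (4,5): turn L to E, flip to white, move to (4,6). |black|=3
Step 6: on WHITE (4,6): turn R to S, flip to black, move to (5,6). |black|=4
Step 7: on WHITE (5,6): turn R to W, flip to black, move to (5,5). |black|=5

Answer: WHITE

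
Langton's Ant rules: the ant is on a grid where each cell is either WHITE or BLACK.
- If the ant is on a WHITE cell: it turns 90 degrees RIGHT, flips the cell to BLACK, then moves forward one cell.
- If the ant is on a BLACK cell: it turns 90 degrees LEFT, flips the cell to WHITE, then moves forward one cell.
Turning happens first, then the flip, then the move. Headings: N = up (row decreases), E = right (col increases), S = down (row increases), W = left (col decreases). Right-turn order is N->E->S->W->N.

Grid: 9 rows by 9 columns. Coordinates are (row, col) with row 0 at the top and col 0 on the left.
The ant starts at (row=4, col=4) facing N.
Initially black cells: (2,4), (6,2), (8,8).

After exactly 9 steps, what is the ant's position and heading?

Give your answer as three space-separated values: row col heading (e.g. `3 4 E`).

Answer: 4 3 W

Derivation:
Step 1: on WHITE (4,4): turn R to E, flip to black, move to (4,5). |black|=4
Step 2: on WHITE (4,5): turn R to S, flip to black, move to (5,5). |black|=5
Step 3: on WHITE (5,5): turn R to W, flip to black, move to (5,4). |black|=6
Step 4: on WHITE (5,4): turn R to N, flip to black, move to (4,4). |black|=7
Step 5: on BLACK (4,4): turn L to W, flip to white, move to (4,3). |black|=6
Step 6: on WHITE (4,3): turn R to N, flip to black, move to (3,3). |black|=7
Step 7: on WHITE (3,3): turn R to E, flip to black, move to (3,4). |black|=8
Step 8: on WHITE (3,4): turn R to S, flip to black, move to (4,4). |black|=9
Step 9: on WHITE (4,4): turn R to W, flip to black, move to (4,3). |black|=10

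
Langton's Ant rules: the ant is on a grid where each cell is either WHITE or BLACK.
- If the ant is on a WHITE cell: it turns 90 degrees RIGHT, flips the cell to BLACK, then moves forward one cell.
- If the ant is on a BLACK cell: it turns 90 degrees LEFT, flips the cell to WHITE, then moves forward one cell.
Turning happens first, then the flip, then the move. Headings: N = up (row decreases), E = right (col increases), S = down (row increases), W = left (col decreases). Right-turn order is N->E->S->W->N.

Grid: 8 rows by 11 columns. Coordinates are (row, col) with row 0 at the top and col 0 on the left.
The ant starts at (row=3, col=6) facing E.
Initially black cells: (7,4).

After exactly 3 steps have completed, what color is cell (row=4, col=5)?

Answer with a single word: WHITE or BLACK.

Step 1: on WHITE (3,6): turn R to S, flip to black, move to (4,6). |black|=2
Step 2: on WHITE (4,6): turn R to W, flip to black, move to (4,5). |black|=3
Step 3: on WHITE (4,5): turn R to N, flip to black, move to (3,5). |black|=4

Answer: BLACK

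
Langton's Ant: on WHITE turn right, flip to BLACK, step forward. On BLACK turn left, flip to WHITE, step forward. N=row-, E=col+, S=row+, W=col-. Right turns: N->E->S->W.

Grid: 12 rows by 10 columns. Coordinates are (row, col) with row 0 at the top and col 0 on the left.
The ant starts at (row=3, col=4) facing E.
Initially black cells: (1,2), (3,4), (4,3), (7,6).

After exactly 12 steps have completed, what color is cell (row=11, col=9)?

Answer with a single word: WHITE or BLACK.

Step 1: on BLACK (3,4): turn L to N, flip to white, move to (2,4). |black|=3
Step 2: on WHITE (2,4): turn R to E, flip to black, move to (2,5). |black|=4
Step 3: on WHITE (2,5): turn R to S, flip to black, move to (3,5). |black|=5
Step 4: on WHITE (3,5): turn R to W, flip to black, move to (3,4). |black|=6
Step 5: on WHITE (3,4): turn R to N, flip to black, move to (2,4). |black|=7
Step 6: on BLACK (2,4): turn L to W, flip to white, move to (2,3). |black|=6
Step 7: on WHITE (2,3): turn R to N, flip to black, move to (1,3). |black|=7
Step 8: on WHITE (1,3): turn R to E, flip to black, move to (1,4). |black|=8
Step 9: on WHITE (1,4): turn R to S, flip to black, move to (2,4). |black|=9
Step 10: on WHITE (2,4): turn R to W, flip to black, move to (2,3). |black|=10
Step 11: on BLACK (2,3): turn L to S, flip to white, move to (3,3). |black|=9
Step 12: on WHITE (3,3): turn R to W, flip to black, move to (3,2). |black|=10

Answer: WHITE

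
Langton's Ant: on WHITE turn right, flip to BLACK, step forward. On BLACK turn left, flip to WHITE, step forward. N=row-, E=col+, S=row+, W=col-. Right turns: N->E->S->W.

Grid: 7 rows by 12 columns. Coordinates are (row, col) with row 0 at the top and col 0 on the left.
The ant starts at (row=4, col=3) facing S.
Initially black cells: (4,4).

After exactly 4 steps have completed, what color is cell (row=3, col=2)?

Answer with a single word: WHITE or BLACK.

Step 1: on WHITE (4,3): turn R to W, flip to black, move to (4,2). |black|=2
Step 2: on WHITE (4,2): turn R to N, flip to black, move to (3,2). |black|=3
Step 3: on WHITE (3,2): turn R to E, flip to black, move to (3,3). |black|=4
Step 4: on WHITE (3,3): turn R to S, flip to black, move to (4,3). |black|=5

Answer: BLACK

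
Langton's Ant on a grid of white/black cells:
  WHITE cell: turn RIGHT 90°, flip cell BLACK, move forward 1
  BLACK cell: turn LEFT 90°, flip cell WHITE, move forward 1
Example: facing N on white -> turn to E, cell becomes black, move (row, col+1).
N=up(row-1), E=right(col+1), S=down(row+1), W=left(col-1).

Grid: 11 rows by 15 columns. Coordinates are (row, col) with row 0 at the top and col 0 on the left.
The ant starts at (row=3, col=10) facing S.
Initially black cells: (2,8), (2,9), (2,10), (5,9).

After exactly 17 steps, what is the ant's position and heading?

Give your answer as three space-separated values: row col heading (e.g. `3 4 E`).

Answer: 1 9 W

Derivation:
Step 1: on WHITE (3,10): turn R to W, flip to black, move to (3,9). |black|=5
Step 2: on WHITE (3,9): turn R to N, flip to black, move to (2,9). |black|=6
Step 3: on BLACK (2,9): turn L to W, flip to white, move to (2,8). |black|=5
Step 4: on BLACK (2,8): turn L to S, flip to white, move to (3,8). |black|=4
Step 5: on WHITE (3,8): turn R to W, flip to black, move to (3,7). |black|=5
Step 6: on WHITE (3,7): turn R to N, flip to black, move to (2,7). |black|=6
Step 7: on WHITE (2,7): turn R to E, flip to black, move to (2,8). |black|=7
Step 8: on WHITE (2,8): turn R to S, flip to black, move to (3,8). |black|=8
Step 9: on BLACK (3,8): turn L to E, flip to white, move to (3,9). |black|=7
Step 10: on BLACK (3,9): turn L to N, flip to white, move to (2,9). |black|=6
Step 11: on WHITE (2,9): turn R to E, flip to black, move to (2,10). |black|=7
Step 12: on BLACK (2,10): turn L to N, flip to white, move to (1,10). |black|=6
Step 13: on WHITE (1,10): turn R to E, flip to black, move to (1,11). |black|=7
Step 14: on WHITE (1,11): turn R to S, flip to black, move to (2,11). |black|=8
Step 15: on WHITE (2,11): turn R to W, flip to black, move to (2,10). |black|=9
Step 16: on WHITE (2,10): turn R to N, flip to black, move to (1,10). |black|=10
Step 17: on BLACK (1,10): turn L to W, flip to white, move to (1,9). |black|=9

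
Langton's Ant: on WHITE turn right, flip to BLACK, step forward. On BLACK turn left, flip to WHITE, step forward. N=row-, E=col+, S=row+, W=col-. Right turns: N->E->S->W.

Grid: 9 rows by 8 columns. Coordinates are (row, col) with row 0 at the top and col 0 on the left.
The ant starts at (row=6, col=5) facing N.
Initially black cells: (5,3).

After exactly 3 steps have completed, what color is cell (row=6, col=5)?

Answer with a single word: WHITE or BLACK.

Answer: BLACK

Derivation:
Step 1: on WHITE (6,5): turn R to E, flip to black, move to (6,6). |black|=2
Step 2: on WHITE (6,6): turn R to S, flip to black, move to (7,6). |black|=3
Step 3: on WHITE (7,6): turn R to W, flip to black, move to (7,5). |black|=4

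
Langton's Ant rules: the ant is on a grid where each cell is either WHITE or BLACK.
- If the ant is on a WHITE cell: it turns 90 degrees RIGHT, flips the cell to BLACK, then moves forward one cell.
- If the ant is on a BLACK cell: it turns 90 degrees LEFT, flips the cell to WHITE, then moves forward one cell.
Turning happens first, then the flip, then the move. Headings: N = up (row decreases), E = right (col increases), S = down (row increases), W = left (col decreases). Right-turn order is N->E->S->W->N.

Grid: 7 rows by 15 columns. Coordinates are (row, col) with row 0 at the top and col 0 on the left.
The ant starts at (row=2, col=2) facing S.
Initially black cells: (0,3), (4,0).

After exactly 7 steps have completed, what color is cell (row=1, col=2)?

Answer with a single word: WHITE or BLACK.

Step 1: on WHITE (2,2): turn R to W, flip to black, move to (2,1). |black|=3
Step 2: on WHITE (2,1): turn R to N, flip to black, move to (1,1). |black|=4
Step 3: on WHITE (1,1): turn R to E, flip to black, move to (1,2). |black|=5
Step 4: on WHITE (1,2): turn R to S, flip to black, move to (2,2). |black|=6
Step 5: on BLACK (2,2): turn L to E, flip to white, move to (2,3). |black|=5
Step 6: on WHITE (2,3): turn R to S, flip to black, move to (3,3). |black|=6
Step 7: on WHITE (3,3): turn R to W, flip to black, move to (3,2). |black|=7

Answer: BLACK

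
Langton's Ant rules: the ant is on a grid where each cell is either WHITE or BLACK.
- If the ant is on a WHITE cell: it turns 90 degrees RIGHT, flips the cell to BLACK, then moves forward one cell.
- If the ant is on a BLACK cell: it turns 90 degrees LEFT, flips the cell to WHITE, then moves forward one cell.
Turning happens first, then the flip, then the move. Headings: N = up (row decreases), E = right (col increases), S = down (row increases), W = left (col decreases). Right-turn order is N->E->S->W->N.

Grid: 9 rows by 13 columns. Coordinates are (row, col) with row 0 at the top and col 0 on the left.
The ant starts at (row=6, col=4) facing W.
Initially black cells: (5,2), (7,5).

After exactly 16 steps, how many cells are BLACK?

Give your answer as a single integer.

Step 1: on WHITE (6,4): turn R to N, flip to black, move to (5,4). |black|=3
Step 2: on WHITE (5,4): turn R to E, flip to black, move to (5,5). |black|=4
Step 3: on WHITE (5,5): turn R to S, flip to black, move to (6,5). |black|=5
Step 4: on WHITE (6,5): turn R to W, flip to black, move to (6,4). |black|=6
Step 5: on BLACK (6,4): turn L to S, flip to white, move to (7,4). |black|=5
Step 6: on WHITE (7,4): turn R to W, flip to black, move to (7,3). |black|=6
Step 7: on WHITE (7,3): turn R to N, flip to black, move to (6,3). |black|=7
Step 8: on WHITE (6,3): turn R to E, flip to black, move to (6,4). |black|=8
Step 9: on WHITE (6,4): turn R to S, flip to black, move to (7,4). |black|=9
Step 10: on BLACK (7,4): turn L to E, flip to white, move to (7,5). |black|=8
Step 11: on BLACK (7,5): turn L to N, flip to white, move to (6,5). |black|=7
Step 12: on BLACK (6,5): turn L to W, flip to white, move to (6,4). |black|=6
Step 13: on BLACK (6,4): turn L to S, flip to white, move to (7,4). |black|=5
Step 14: on WHITE (7,4): turn R to W, flip to black, move to (7,3). |black|=6
Step 15: on BLACK (7,3): turn L to S, flip to white, move to (8,3). |black|=5
Step 16: on WHITE (8,3): turn R to W, flip to black, move to (8,2). |black|=6

Answer: 6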